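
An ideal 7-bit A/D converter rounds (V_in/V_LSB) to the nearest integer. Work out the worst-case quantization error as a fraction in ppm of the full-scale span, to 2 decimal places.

Rounding → worst-case error = ½ LSB = V_FS/2^8, so 1e+06/256 = 3906.25 ppm of full scale.

3906.25 ppm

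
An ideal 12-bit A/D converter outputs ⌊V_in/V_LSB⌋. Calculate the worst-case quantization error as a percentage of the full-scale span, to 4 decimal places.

0.0244 %

Truncating → worst-case error = 1 LSB = V_FS/2^12, so 100/4096 = 0.0244141 % of full scale.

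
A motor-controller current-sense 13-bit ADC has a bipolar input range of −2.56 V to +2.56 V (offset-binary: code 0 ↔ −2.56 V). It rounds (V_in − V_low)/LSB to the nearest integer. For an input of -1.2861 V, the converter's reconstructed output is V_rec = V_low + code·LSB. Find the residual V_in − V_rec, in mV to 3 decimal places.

0.150 mV

Step size: 5.12 V ÷ 2^13 = 0.625 mV.
(-1.2861 − (−2.56))/0.000625 = 2038.2400; round gives code 2038.
V_rec = (−2.56) + 2038·0.000625 = -1.28625 V.
Difference: 0.00015 V → 0.150 mV.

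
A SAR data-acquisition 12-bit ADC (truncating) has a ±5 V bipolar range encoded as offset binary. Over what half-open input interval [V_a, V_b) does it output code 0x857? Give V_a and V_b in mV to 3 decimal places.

LSB = 10/2^12 = 2.441 mV.
Code 0x857 = 2135 decimal.
V_a = V_low + 2135·LSB = 0.212402 V; V_b = V_low + 2136·LSB = 0.214844 V.

[212.402 mV, 214.844 mV)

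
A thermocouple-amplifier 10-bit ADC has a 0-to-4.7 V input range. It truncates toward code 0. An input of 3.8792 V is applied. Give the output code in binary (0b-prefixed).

LSB = 4.7 V / 1024 = 4.590 mV.
(V_in − V_low)/LSB = (3.8792 − 0) / 0.00458984 = 845.170.
Floor → code 845.
In binary (0b-prefixed): 0b1101001101.

code 0b1101001101 (decimal 845)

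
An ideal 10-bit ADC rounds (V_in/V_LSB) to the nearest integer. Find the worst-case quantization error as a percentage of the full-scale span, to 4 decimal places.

Rounding → worst-case error = ½ LSB = V_FS/2^11, so 100/2048 = 0.0488281 % of full scale.

0.0488 %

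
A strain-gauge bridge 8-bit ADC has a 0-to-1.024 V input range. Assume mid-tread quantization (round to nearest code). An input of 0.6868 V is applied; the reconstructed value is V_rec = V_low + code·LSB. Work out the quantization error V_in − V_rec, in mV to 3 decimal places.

-1.200 mV

LSB = 1.024/2^8 = 4.000 mV.
Scaled input = 171.7000 LSBs, so code = 172.
Reconstructed: 0.688 V.
Error = 0.6868 − 0.688 = -0.0012 V = -1.200 mV.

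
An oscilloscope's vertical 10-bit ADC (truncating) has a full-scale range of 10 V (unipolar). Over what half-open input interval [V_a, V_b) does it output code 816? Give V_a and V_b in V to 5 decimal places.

[7.96875 V, 7.97852 V)

LSB = 10/2^10 = 9.766 mV.
V_a = V_low + 816·LSB = 7.96875 V; V_b = V_low + 817·LSB = 7.97852 V.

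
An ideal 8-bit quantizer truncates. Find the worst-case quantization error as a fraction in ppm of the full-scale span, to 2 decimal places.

Truncating → worst-case error = 1 LSB = V_FS/2^8, so 1e+06/256 = 3906.25 ppm of full scale.

3906.25 ppm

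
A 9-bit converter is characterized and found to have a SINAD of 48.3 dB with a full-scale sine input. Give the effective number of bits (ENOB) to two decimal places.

7.73 bits

ENOB = (SINAD − 1.76) / 6.02 = (48.3 − 1.76)/6.02 = 7.731.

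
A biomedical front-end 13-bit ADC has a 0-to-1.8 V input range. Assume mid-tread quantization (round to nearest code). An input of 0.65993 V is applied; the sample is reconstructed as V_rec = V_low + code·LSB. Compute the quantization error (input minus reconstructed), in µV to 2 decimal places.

91.13 µV

LSB = 1.8/2^13 = 219.73 µV.
Scaled input = 3003.4148 LSBs, so code = 3003.
V_rec = 0 + 3003·0.000219727 = 0.65983887 V.
Error = 0.65993 − 0.65983887 = 9.11328e-05 V = 91.13 µV.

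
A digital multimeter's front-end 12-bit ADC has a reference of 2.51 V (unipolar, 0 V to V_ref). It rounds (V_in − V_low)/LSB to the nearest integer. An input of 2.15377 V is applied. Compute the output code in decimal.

LSB = 2.51 V / 4096 = 0.613 mV.
(2.15377 − 0) / 0.000612793 = 3514.678 LSBs.
round(3514.678) = 3515.

code 3515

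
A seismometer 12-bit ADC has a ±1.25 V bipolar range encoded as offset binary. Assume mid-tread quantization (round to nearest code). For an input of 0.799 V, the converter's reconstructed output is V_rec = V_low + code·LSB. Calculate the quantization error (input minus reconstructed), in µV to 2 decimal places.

49.80 µV

LSB = 2.5/2^12 = 0.610 mV.
(V_in − V_low)/LSB = (0.799 − (−1.25))/0.000610352 = 3357.0816 → code 3357 (round).
Code 3357 maps back to (−1.25) + 3357×0.000610352 V = 0.7989502 V.
Error = 0.799 − 0.7989502 = 4.98047e-05 V = 49.80 µV.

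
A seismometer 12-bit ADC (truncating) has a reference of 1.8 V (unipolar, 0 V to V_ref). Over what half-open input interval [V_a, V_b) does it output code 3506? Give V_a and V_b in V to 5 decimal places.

[1.54072 V, 1.54116 V)

LSB = 1.8/2^12 = 439.45 µV.
V_a = V_low + 3506·LSB = 1.54072 V; V_b = V_low + 3507·LSB = 1.54116 V.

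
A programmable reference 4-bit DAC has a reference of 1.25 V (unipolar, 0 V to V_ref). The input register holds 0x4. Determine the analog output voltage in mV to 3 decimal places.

LSB = 1.25 V / 2^4 = 78.125 mV.
Code 0x4 = 4 decimal.
V_out = 0 + 4 × 0.078125 V = 0.3125 V.
= 312.500 mV.

312.500 mV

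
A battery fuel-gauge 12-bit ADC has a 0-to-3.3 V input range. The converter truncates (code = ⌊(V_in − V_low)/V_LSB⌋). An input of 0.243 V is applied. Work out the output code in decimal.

LSB = 3.3 V / 4096 = 0.806 mV.
(0.243 − 0) / 0.000805664 = 301.615 LSBs.
Floor → code 301.

code 301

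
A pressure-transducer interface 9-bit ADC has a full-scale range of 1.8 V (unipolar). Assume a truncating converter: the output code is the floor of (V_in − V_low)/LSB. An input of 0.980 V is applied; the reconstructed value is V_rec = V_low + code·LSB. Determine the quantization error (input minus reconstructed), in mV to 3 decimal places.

2.656 mV

LSB = 1.8/2^9 = 3.516 mV.
(V_in − V_low)/LSB = (0.980 − 0)/0.00351563 = 278.7556 → code 278 (floor).
V_rec = 0 + 278·0.00351563 = 0.97734375 V.
Error = 0.980 − 0.97734375 = 0.00265625 V = 2.656 mV.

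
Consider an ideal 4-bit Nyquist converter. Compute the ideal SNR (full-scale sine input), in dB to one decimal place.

25.8 dB

SNR ≈ 6.02·N + 1.76 dB = 6.02·4 + 1.76 = 25.84 dB.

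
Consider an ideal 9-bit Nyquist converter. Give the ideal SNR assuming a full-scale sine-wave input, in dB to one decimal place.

SNR ≈ 6.02·N + 1.76 dB = 6.02·9 + 1.76 = 55.94 dB.

55.9 dB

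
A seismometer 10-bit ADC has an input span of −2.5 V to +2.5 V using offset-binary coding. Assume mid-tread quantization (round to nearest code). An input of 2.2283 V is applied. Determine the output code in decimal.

Full-scale span = 5 V; LSB = 5/2^10 = 4.883 mV.
Input sits at 968.356 steps above V_low.
Round → code 968.

code 968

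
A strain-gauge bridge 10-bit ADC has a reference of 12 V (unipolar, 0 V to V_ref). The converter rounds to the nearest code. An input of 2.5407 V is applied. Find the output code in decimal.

code 217

Full-scale span = 12 V; LSB = 12/2^10 = 11.719 mV.
(2.5407 − 0) / 0.0117188 = 216.806 LSBs.
round(216.806) = 217.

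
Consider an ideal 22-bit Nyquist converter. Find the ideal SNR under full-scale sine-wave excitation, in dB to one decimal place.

134.2 dB

SNR ≈ 6.02·N + 1.76 dB = 6.02·22 + 1.76 = 134.20 dB.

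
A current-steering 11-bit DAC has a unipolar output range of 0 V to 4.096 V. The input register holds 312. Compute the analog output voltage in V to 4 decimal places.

LSB = 4.096 V / 2^11 = 2.000 mV.
V_out = 0 + 312 × 0.002 V = 0.624 V.

0.6240 V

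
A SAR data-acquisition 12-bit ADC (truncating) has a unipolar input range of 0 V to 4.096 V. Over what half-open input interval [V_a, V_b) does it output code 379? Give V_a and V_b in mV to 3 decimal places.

[379.000 mV, 380.000 mV)

LSB = 4.096/2^12 = 1.000 mV.
V_a = V_low + 379·LSB = 0.379 V; V_b = V_low + 380·LSB = 0.38 V.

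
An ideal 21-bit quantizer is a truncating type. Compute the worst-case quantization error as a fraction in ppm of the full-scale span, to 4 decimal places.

Truncating → worst-case error = 1 LSB = V_FS/2^21, so 1e+06/2097152 = 0.476837 ppm of full scale.

0.4768 ppm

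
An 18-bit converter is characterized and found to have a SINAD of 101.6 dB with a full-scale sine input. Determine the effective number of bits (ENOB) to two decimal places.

16.58 bits

ENOB = (SINAD − 1.76) / 6.02 = (101.6 − 1.76)/6.02 = 16.585.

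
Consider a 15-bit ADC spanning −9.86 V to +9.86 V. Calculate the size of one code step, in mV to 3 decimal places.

Full-scale span = 19.72 V.
LSB = 19.72 / 2^15 = 19.72 / 32768 = 0.000601807 V = 0.602 mV.

0.602 mV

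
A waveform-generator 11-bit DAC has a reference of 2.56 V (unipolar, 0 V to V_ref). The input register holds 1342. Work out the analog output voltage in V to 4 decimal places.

LSB = 2.56 V / 2^11 = 1.250 mV.
V_out = 0 + 1342 × 0.00125 V = 1.6775 V.

1.6775 V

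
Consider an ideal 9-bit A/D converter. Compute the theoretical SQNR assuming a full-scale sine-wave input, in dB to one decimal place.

SNR ≈ 6.02·N + 1.76 dB = 6.02·9 + 1.76 = 55.94 dB.

55.9 dB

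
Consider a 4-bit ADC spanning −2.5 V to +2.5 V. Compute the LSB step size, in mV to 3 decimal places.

312.500 mV

Full-scale span = 5 V.
LSB = 5 / 2^4 = 5 / 16 = 0.3125 V = 312.500 mV.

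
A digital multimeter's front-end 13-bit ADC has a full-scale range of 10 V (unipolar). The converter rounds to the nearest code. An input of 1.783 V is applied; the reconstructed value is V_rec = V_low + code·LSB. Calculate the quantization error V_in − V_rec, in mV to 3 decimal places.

-0.447 mV

LSB = 10/2^13 = 1.221 mV.
Scaled input = 1460.6336 LSBs, so code = 1461.
Reconstructed: 1.7834473 V.
Difference: -0.000447266 V → -0.447 mV.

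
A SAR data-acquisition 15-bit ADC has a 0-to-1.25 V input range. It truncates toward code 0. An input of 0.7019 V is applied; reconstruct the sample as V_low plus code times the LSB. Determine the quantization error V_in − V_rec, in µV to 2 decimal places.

33.85 µV

One LSB is 1.25 V / 32768 = 38.15 µV.
(V_in − V_low)/LSB = (0.7019 − 0)/3.8147e-05 = 18399.8874 → code 18399 (floor).
V_rec = 0 + 18399·3.8147e-05 = 0.70186615 V.
Difference: 3.38501e-05 V → 33.85 µV.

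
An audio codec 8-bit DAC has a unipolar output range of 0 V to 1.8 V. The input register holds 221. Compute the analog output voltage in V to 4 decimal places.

1.5539 V

LSB = 1.8 V / 2^8 = 7.031 mV.
V_out = 0 + 221 × 0.00703125 V = 1.55391 V.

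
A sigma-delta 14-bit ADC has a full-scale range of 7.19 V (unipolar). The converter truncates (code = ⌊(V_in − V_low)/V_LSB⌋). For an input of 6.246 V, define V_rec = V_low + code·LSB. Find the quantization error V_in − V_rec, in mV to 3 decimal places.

0.390 mV

LSB = 7.19/2^14 = 438.84 µV.
(6.246 − 0)/0.000438843 = 14232.8879; ⌊·⌋ gives code 14232.
Reconstructed: 6.2456104 V.
V_in − V_rec = 0.000389648 V = 0.390 mV.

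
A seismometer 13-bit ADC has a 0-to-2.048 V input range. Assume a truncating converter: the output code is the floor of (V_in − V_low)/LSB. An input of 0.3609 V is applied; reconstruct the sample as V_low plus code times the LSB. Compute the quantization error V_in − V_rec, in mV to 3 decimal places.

0.150 mV

LSB = 2.048/2^13 = 250.00 µV.
(V_in − V_low)/LSB = (0.3609 − 0)/0.00025 = 1443.6000 → code 1443 (floor).
Reconstructed: 0.36075 V.
Difference: 0.00015 V → 0.150 mV.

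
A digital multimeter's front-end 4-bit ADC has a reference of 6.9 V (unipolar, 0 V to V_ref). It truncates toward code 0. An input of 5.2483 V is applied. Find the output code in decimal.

Full-scale span = 6.9 V; LSB = 6.9/2^4 = 431.250 mV.
(V_in − V_low)/LSB = (5.2483 − 0) / 0.43125 = 12.170.
Floor → code 12.

code 12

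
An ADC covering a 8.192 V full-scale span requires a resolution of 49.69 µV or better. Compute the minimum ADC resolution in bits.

Number of steps required ≥ 8.192 V / 49.69 µV = 164862.15.
Need 2^N ≥ 164862.15; 2^17 = 131072, 2^18 = 262144.
Minimum N = 18.

18 bits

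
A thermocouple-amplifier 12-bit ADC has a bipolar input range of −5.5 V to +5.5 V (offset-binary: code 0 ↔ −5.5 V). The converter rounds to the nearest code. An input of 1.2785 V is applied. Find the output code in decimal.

code 2524

With 4096 levels over 11 V, one step is 2.686 mV.
(V_in − V_low)/LSB = (1.2785 − (−5.5)) / 0.00268555 = 2524.067.
So the output code is 2524.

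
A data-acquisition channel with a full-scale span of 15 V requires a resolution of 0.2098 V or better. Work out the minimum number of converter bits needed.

Number of steps required ≥ 15 V / 0.2098 V = 71.50.
Need 2^N ≥ 71.50; 2^6 = 64, 2^7 = 128.
Minimum N = 7.

7 bits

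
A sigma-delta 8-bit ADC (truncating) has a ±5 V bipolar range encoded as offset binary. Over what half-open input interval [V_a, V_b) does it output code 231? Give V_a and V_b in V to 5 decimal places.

LSB = 10/2^8 = 39.062 mV.
V_a = V_low + 231·LSB = 4.02344 V; V_b = V_low + 232·LSB = 4.0625 V.

[4.02344 V, 4.06250 V)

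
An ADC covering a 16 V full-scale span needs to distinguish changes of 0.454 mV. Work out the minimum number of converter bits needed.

16 bits

Number of steps required ≥ 16 V / 0.454 mV = 35242.29.
Need 2^N ≥ 35242.29; 2^15 = 32768, 2^16 = 65536.
Minimum N = 16.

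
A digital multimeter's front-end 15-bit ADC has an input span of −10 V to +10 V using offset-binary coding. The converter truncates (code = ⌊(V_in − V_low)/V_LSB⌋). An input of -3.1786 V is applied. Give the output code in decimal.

With 32768 levels over 20 V, one step is 0.610 mV.
(-3.1786 − (−10)) / 0.000610352 = 11176.182 LSBs.
So the output code is 11176.

code 11176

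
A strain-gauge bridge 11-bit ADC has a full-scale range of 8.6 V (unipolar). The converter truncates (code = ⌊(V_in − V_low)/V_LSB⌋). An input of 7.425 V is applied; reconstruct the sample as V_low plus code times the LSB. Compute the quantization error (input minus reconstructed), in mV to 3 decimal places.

0.781 mV

Step size: 8.6 V ÷ 2^11 = 4.199 mV.
(V_in − V_low)/LSB = (7.425 − 0)/0.00419922 = 1768.1860 → code 1768 (floor).
V_rec = 0 + 1768·0.00419922 = 7.4242187 V.
V_in − V_rec = 0.00078125 V = 0.781 mV.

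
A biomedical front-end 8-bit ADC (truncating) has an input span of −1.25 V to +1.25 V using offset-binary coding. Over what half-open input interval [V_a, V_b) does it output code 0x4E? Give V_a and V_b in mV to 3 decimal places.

[-488.281 mV, -478.516 mV)

LSB = 2.5/2^8 = 9.766 mV.
Code 0x4E = 78 decimal.
V_a = V_low + 78·LSB = -0.488281 V; V_b = V_low + 79·LSB = -0.478516 V.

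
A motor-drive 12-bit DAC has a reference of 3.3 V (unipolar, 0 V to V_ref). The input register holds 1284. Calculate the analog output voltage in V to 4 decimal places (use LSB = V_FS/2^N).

1.0345 V

LSB = 3.3 V / 2^12 = 0.806 mV.
V_out = 0 + 1284 × 0.000805664 V = 1.03447 V.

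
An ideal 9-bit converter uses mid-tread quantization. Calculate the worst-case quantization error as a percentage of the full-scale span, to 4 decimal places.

Rounding → worst-case error = ½ LSB = V_FS/2^10, so 100/1024 = 0.0976562 % of full scale.

0.0977 %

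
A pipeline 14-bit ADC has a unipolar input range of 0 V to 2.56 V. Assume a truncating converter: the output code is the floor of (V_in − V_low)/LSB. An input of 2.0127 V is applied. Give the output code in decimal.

LSB = 2.56 V / 16384 = 156.25 µV.
Input sits at 12881.280 steps above V_low.
⌊·⌋(12881.280) = 12881.

code 12881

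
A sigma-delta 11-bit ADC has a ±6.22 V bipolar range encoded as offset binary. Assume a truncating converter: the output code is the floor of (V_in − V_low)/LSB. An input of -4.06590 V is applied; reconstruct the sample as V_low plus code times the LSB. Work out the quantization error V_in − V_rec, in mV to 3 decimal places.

Step size: 12.44 V ÷ 2^11 = 6.074 mV.
(V_in − V_low)/LSB = (-4.06590 − (−6.22))/0.00607422 = 354.6300 → code 354 (floor).
V_rec = (−6.22) + 354·0.00607422 = -4.0697266 V.
Error = -4.06590 − (−4.0697266) = 0.00382656 V = 3.827 mV.

3.827 mV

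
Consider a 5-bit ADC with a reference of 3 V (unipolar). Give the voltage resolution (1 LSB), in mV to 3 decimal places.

93.750 mV

Full-scale span = 3 V.
LSB = 3 / 2^5 = 3 / 32 = 0.09375 V = 93.750 mV.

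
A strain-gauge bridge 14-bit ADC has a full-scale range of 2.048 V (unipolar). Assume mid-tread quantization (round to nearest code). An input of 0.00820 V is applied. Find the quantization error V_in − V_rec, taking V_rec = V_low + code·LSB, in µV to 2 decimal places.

Step size: 2.048 V ÷ 2^14 = 125.00 µV.
Scaled input = 65.6000 LSBs, so code = 66.
Code 66 maps back to 0 + 66×0.000125 V = 0.00825 V.
Difference: -5e-05 V → -50.00 µV.

-50.00 µV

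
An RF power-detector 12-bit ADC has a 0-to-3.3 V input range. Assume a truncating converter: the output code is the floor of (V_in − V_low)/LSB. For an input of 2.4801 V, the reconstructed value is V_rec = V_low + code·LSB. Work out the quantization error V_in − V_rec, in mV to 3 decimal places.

0.266 mV

One LSB is 3.3 V / 4096 = 0.806 mV.
(2.4801 − 0)/0.000805664 = 3078.3302; ⌊·⌋ gives code 3078.
V_rec = 0 + 3078·0.000805664 = 2.479834 V.
Difference: 0.000266016 V → 0.266 mV.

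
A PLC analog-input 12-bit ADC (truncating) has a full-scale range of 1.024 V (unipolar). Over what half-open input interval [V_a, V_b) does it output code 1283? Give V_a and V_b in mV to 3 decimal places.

LSB = 1.024/2^12 = 250.00 µV.
V_a = V_low + 1283·LSB = 0.32075 V; V_b = V_low + 1284·LSB = 0.321 V.

[320.750 mV, 321.000 mV)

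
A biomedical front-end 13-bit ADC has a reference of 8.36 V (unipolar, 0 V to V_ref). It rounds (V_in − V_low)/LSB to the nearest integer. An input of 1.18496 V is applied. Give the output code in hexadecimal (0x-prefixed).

code 0x489 (decimal 1161)

LSB = 8.36 V / 8192 = 1.021 mV.
Input sits at 1161.147 steps above V_low.
Round → code 1161.
In hexadecimal (0x-prefixed): 0x489.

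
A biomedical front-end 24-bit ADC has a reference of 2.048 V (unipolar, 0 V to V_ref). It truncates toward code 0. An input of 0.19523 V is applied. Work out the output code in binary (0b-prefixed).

code 0b110000110011101011100 (decimal 1599324)

With 16777216 levels over 2.048 V, one step is 0.12 µV.
(0.19523 − 0) / 1.2207e-07 = 1599324.160 LSBs.
⌊·⌋(1599324.160) = 1599324.
In binary (0b-prefixed): 0b110000110011101011100.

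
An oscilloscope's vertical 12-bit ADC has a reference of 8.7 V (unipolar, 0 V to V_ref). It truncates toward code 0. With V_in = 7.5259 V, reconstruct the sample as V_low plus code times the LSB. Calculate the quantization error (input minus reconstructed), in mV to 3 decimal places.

One LSB is 8.7 V / 4096 = 2.124 mV.
(7.5259 − 0)/0.00212402 = 3543.2283; ⌊·⌋ gives code 3543.
Code 3543 maps back to 0 + 3543×0.00212402 V = 7.525415 V.
Difference: 0.000484961 V → 0.485 mV.

0.485 mV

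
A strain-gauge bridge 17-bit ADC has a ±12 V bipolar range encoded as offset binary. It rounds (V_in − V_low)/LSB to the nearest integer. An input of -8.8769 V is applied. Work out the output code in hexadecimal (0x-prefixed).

code 0x42A0 (decimal 17056)

LSB = 24 V / 131072 = 183.11 µV.
Input sits at 17056.290 steps above V_low.
round(17056.290) = 17056.
In hexadecimal (0x-prefixed): 0x42A0.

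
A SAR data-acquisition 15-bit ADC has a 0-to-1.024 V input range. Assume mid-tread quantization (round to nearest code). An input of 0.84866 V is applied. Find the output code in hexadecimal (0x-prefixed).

code 0x6A15 (decimal 27157)

With 32768 levels over 1.024 V, one step is 31.25 µV.
Input sits at 27157.120 steps above V_low.
So the output code is 27157.
In hexadecimal (0x-prefixed): 0x6A15.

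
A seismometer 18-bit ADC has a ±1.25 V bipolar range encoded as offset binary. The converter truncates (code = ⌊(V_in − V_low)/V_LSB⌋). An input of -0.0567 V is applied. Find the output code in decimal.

LSB = 2.5 V / 262144 = 9.54 µV.
(V_in − V_low)/LSB = (-0.0567 − (−1.25)) / 9.53674e-06 = 125126.574.
Floor → code 125126.

code 125126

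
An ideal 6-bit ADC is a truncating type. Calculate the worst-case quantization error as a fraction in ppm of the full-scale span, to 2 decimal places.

Truncating → worst-case error = 1 LSB = V_FS/2^6, so 1e+06/64 = 15625 ppm of full scale.

15625.00 ppm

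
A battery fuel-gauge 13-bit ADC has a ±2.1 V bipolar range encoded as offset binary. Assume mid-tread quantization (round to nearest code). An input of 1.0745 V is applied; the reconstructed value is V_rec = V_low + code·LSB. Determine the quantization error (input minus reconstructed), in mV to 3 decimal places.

LSB = 4.2/2^13 = 0.513 mV.
Scaled input = 6191.7867 LSBs, so code = 6192.
Reconstructed: 1.0746094 V.
V_in − V_rec = -0.000109375 V = -0.109 mV.

-0.109 mV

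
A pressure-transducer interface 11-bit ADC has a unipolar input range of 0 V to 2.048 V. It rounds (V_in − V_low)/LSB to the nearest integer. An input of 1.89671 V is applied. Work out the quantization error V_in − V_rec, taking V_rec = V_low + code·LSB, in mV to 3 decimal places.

Step size: 2.048 V ÷ 2^11 = 1.000 mV.
Scaled input = 1896.7100 LSBs, so code = 1897.
Code 1897 maps back to 0 + 1897×0.001 V = 1.897 V.
Difference: -0.00029 V → -0.290 mV.

-0.290 mV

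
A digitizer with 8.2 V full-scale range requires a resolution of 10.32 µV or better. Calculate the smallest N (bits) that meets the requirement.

20 bits

Number of steps required ≥ 8.2 V / 10.32 µV = 794573.64.
Need 2^N ≥ 794573.64; 2^19 = 524288, 2^20 = 1048576.
Minimum N = 20.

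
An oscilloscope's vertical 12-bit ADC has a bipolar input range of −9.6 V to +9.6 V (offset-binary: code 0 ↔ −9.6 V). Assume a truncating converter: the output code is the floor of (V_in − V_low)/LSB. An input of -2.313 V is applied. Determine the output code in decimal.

code 1554

Full-scale span = 19.2 V; LSB = 19.2/2^12 = 4.688 mV.
(V_in − V_low)/LSB = (-2.313 − (−9.6)) / 0.0046875 = 1554.560.
⌊·⌋(1554.560) = 1554.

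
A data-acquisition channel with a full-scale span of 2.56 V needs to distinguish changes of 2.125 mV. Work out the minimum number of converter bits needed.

Number of steps required ≥ 2.56 V / 2.125 mV = 1204.71.
Need 2^N ≥ 1204.71; 2^10 = 1024, 2^11 = 2048.
Minimum N = 11.

11 bits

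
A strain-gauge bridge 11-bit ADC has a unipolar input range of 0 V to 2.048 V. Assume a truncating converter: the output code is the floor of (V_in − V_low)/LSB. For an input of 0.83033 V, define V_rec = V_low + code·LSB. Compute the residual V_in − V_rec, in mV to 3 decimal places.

One LSB is 2.048 V / 2048 = 1.000 mV.
Scaled input = 830.3300 LSBs, so code = 830.
Code 830 maps back to 0 + 830×0.001 V = 0.83 V.
V_in − V_rec = 0.00033 V = 0.330 mV.

0.330 mV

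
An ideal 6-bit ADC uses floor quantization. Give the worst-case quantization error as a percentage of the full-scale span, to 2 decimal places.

Truncating → worst-case error = 1 LSB = V_FS/2^6, so 100/64 = 1.5625 % of full scale.

1.56 %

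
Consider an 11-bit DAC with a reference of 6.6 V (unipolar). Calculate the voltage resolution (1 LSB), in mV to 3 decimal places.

3.223 mV

Full-scale span = 6.6 V.
LSB = 6.6 / 2^11 = 6.6 / 2048 = 0.00322266 V = 3.223 mV.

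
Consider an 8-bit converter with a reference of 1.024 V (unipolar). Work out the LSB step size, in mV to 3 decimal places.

Full-scale span = 1.024 V.
LSB = 1.024 / 2^8 = 1.024 / 256 = 0.004 V = 4.000 mV.

4.000 mV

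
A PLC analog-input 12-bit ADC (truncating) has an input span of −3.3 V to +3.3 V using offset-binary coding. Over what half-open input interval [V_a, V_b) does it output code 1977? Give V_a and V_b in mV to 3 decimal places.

[-114.404 mV, -112.793 mV)

LSB = 6.6/2^12 = 1.611 mV.
V_a = V_low + 1977·LSB = -0.114404 V; V_b = V_low + 1978·LSB = -0.112793 V.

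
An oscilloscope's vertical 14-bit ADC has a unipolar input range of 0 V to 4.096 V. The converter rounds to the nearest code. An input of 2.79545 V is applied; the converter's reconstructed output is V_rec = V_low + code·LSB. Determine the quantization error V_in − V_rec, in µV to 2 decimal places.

LSB = 4.096/2^14 = 250.00 µV.
Scaled input = 11181.8000 LSBs, so code = 11182.
Code 11182 maps back to 0 + 11182×0.00025 V = 2.7955 V.
Difference: -5e-05 V → -50.00 µV.

-50.00 µV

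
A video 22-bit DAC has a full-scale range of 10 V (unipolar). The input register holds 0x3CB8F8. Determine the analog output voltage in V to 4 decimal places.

LSB = 10 V / 2^22 = 2.38 µV.
Code 0x3CB8F8 = 3979512 decimal.
V_out = 0 + 3979512 × 2.38419e-06 V = 9.4879 V.

9.4879 V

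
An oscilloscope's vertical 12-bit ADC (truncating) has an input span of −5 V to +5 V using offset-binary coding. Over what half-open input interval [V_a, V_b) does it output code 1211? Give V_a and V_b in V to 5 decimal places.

[-2.04346 V, -2.04102 V)

LSB = 10/2^12 = 2.441 mV.
V_a = V_low + 1211·LSB = -2.04346 V; V_b = V_low + 1212·LSB = -2.04102 V.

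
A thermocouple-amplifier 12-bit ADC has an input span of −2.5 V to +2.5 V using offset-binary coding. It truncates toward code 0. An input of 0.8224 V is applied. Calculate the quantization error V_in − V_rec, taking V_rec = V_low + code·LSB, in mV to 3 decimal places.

LSB = 5/2^12 = 1.221 mV.
Scaled input = 2721.7101 LSBs, so code = 2721.
Reconstructed: 0.8215332 V.
Error = 0.8224 − 0.8215332 = 0.000866797 V = 0.867 mV.

0.867 mV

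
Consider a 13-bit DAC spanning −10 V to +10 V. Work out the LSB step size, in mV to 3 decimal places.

2.441 mV

Full-scale span = 20 V.
LSB = 20 / 2^13 = 20 / 8192 = 0.00244141 V = 2.441 mV.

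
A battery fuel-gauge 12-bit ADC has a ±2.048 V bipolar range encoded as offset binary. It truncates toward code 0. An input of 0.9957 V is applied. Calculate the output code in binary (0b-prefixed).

code 0b101111100011 (decimal 3043)

LSB = 4.096 V / 4096 = 1.000 mV.
(0.9957 − (−2.048)) / 0.001 = 3043.700 LSBs.
Floor → code 3043.
In binary (0b-prefixed): 0b101111100011.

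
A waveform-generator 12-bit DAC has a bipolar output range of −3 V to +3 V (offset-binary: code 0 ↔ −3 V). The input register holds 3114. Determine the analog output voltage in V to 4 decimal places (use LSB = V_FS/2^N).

LSB = 6 V / 2^12 = 1.465 mV.
V_out = (−3) + 3114 × 0.00146484 V = 1.56152 V.

1.5615 V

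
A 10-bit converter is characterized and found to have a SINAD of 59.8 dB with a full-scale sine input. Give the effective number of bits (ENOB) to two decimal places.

9.64 bits

ENOB = (SINAD − 1.76) / 6.02 = (59.8 − 1.76)/6.02 = 9.641.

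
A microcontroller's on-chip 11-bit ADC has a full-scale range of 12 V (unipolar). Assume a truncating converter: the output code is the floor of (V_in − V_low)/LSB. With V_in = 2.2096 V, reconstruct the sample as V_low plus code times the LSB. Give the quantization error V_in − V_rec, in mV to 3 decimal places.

0.616 mV

One LSB is 12 V / 2048 = 5.859 mV.
(V_in − V_low)/LSB = (2.2096 − 0)/0.00585938 = 377.1051 → code 377 (floor).
V_rec = 0 + 377·0.00585938 = 2.2089844 V.
Difference: 0.000615625 V → 0.616 mV.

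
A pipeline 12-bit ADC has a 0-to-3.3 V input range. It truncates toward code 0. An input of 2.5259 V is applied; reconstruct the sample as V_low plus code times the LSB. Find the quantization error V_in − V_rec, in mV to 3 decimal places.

LSB = 3.3/2^12 = 0.806 mV.
(2.5259 − 0)/0.000805664 = 3135.1777; ⌊·⌋ gives code 3135.
Reconstructed: 2.5257568 V.
V_in − V_rec = 0.000143164 V = 0.143 mV.

0.143 mV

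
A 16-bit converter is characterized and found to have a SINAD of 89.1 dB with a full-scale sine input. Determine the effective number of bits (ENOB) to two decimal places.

ENOB = (SINAD − 1.76) / 6.02 = (89.1 − 1.76)/6.02 = 14.508.

14.51 bits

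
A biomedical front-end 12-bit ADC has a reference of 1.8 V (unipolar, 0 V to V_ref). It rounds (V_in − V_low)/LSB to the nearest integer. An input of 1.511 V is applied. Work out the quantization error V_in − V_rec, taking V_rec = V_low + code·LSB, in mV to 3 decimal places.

0.160 mV

One LSB is 1.8 V / 4096 = 439.45 µV.
Scaled input = 3438.3644 LSBs, so code = 3438.
Reconstructed: 1.5108398 V.
V_in − V_rec = 0.000160156 V = 0.160 mV.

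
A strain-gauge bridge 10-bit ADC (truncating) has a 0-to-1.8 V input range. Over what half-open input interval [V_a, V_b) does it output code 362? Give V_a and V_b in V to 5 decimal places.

[0.63633 V, 0.63809 V)

LSB = 1.8/2^10 = 1.758 mV.
V_a = V_low + 362·LSB = 0.636328 V; V_b = V_low + 363·LSB = 0.638086 V.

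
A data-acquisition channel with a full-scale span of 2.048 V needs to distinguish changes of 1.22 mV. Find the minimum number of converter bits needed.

Number of steps required ≥ 2.048 V / 1.22 mV = 1678.69.
Need 2^N ≥ 1678.69; 2^10 = 1024, 2^11 = 2048.
Minimum N = 11.

11 bits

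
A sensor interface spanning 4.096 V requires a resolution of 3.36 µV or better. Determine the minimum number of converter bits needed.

21 bits

Number of steps required ≥ 4.096 V / 3.36 µV = 1219047.62.
Need 2^N ≥ 1219047.62; 2^20 = 1048576, 2^21 = 2097152.
Minimum N = 21.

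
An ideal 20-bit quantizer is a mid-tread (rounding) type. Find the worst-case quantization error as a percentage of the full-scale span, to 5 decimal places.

0.00005 %

Rounding → worst-case error = ½ LSB = V_FS/2^21, so 100/2097152 = 4.76837e-05 % of full scale.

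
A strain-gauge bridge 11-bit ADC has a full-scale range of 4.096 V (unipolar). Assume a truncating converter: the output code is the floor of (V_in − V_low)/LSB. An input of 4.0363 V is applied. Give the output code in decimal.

code 2018

Full-scale span = 4.096 V; LSB = 4.096/2^11 = 2.000 mV.
Input sits at 2018.150 steps above V_low.
So the output code is 2018.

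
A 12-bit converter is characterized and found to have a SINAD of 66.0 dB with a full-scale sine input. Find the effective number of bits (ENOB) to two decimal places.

ENOB = (SINAD − 1.76) / 6.02 = (66.0 − 1.76)/6.02 = 10.671.

10.67 bits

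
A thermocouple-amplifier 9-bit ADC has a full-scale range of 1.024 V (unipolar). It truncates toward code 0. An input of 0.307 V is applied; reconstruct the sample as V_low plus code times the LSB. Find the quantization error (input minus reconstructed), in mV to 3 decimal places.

1.000 mV

LSB = 1.024/2^9 = 2.000 mV.
Scaled input = 153.5000 LSBs, so code = 153.
Reconstructed: 0.306 V.
Difference: 0.001 V → 1.000 mV.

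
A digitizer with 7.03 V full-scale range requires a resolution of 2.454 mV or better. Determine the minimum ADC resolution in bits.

Number of steps required ≥ 7.03 V / 2.454 mV = 2864.71.
Need 2^N ≥ 2864.71; 2^11 = 2048, 2^12 = 4096.
Minimum N = 12.

12 bits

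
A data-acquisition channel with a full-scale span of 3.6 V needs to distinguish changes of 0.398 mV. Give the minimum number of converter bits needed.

14 bits

Number of steps required ≥ 3.6 V / 0.398 mV = 9045.23.
Need 2^N ≥ 9045.23; 2^13 = 8192, 2^14 = 16384.
Minimum N = 14.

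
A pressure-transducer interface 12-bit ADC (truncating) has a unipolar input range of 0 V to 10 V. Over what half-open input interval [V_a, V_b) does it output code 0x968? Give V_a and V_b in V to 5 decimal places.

[5.87891 V, 5.88135 V)

LSB = 10/2^12 = 2.441 mV.
Code 0x968 = 2408 decimal.
V_a = V_low + 2408·LSB = 5.87891 V; V_b = V_low + 2409·LSB = 5.88135 V.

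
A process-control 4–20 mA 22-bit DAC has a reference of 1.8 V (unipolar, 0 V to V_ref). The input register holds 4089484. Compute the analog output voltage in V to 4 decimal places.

1.7550 V

LSB = 1.8 V / 2^22 = 0.43 µV.
V_out = 0 + 4089484 × 4.29153e-07 V = 1.75502 V.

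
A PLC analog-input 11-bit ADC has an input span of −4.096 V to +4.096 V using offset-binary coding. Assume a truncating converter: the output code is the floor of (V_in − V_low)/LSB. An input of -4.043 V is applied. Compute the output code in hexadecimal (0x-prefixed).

code 0xD (decimal 13)

Full-scale span = 8.192 V; LSB = 8.192/2^11 = 4.000 mV.
(-4.043 − (−4.096)) / 0.004 = 13.250 LSBs.
⌊·⌋(13.250) = 13.
In hexadecimal (0x-prefixed): 0xD.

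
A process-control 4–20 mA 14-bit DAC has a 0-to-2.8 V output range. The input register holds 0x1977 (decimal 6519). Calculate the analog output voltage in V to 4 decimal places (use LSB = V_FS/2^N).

LSB = 2.8 V / 2^14 = 170.90 µV.
Code 0x1977 = 6519 decimal.
V_out = 0 + 6519 × 0.000170898 V = 1.11409 V.

1.1141 V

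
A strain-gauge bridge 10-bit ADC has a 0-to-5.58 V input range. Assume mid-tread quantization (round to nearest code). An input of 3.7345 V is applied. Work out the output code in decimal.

code 685

LSB = 5.58 V / 1024 = 5.449 mV.
(V_in − V_low)/LSB = (3.7345 − 0) / 0.00544922 = 685.328.
round(685.328) = 685.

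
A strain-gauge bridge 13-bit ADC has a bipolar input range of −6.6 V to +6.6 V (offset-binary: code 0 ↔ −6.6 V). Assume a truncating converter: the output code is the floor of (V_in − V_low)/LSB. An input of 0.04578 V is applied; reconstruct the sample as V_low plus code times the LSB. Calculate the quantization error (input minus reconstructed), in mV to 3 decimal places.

0.663 mV

One LSB is 13.2 V / 8192 = 1.611 mV.
(0.04578 − (−6.6))/0.00161133 = 4124.4113; ⌊·⌋ gives code 4124.
V_rec = (−6.6) + 4124·0.00161133 = 0.045117188 V.
Difference: 0.000662812 V → 0.663 mV.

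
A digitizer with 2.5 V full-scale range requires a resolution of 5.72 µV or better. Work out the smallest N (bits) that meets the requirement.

Number of steps required ≥ 2.5 V / 5.72 µV = 437062.94.
Need 2^N ≥ 437062.94; 2^18 = 262144, 2^19 = 524288.
Minimum N = 19.

19 bits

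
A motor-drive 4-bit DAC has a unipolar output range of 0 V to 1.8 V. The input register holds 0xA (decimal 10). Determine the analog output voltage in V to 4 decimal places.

LSB = 1.8 V / 2^4 = 112.500 mV.
Code 0xA = 10 decimal.
V_out = 0 + 10 × 0.1125 V = 1.125 V.

1.1250 V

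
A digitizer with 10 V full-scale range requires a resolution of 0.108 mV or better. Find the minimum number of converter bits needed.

Number of steps required ≥ 10 V / 0.108 mV = 92592.59.
Need 2^N ≥ 92592.59; 2^16 = 65536, 2^17 = 131072.
Minimum N = 17.

17 bits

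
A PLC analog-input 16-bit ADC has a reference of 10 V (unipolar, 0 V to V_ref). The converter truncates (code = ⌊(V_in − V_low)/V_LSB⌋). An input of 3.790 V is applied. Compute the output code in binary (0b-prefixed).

code 0b110000100000110 (decimal 24838)

Full-scale span = 10 V; LSB = 10/2^16 = 152.59 µV.
(V_in − V_low)/LSB = (3.790 − 0) / 0.000152588 = 24838.144.
⌊·⌋(24838.144) = 24838.
In binary (0b-prefixed): 0b110000100000110.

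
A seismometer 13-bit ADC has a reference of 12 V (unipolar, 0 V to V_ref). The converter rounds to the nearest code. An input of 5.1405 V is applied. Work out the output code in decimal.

code 3509

With 8192 levels over 12 V, one step is 1.465 mV.
Input sits at 3509.248 steps above V_low.
round(3509.248) = 3509.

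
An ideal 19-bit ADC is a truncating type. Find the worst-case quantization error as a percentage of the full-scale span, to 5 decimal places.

Truncating → worst-case error = 1 LSB = V_FS/2^19, so 100/524288 = 0.000190735 % of full scale.

0.00019 %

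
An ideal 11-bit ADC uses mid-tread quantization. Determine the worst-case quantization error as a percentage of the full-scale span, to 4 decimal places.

Rounding → worst-case error = ½ LSB = V_FS/2^12, so 100/4096 = 0.0244141 % of full scale.

0.0244 %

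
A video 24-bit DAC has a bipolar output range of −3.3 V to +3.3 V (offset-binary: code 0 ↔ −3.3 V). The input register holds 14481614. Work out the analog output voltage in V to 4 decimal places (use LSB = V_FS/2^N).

LSB = 6.6 V / 2^24 = 0.39 µV.
V_out = (−3.3) + 14481614 × 3.93391e-07 V = 2.39693 V.

2.3969 V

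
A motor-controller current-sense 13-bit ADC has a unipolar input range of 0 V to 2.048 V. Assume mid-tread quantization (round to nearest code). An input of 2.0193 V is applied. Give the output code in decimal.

Full-scale span = 2.048 V; LSB = 2.048/2^13 = 250.00 µV.
(V_in − V_low)/LSB = (2.0193 − 0) / 0.00025 = 8077.200.
Round → code 8077.

code 8077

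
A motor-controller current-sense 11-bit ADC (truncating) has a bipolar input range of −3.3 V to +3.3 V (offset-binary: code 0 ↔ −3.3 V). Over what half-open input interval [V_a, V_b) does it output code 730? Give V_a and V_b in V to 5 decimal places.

[-0.94746 V, -0.94424 V)

LSB = 6.6/2^11 = 3.223 mV.
V_a = V_low + 730·LSB = -0.947461 V; V_b = V_low + 731·LSB = -0.944238 V.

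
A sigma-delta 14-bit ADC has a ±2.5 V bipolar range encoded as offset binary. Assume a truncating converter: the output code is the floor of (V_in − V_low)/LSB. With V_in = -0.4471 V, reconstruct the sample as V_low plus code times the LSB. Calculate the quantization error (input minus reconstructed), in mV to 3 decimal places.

0.288 mV

LSB = 5/2^14 = 305.18 µV.
(V_in − V_low)/LSB = (-0.4471 − (−2.5))/0.000305176 = 6726.9427 → code 6726 (floor).
V_rec = (−2.5) + 6726·0.000305176 = -0.4473877 V.
V_in − V_rec = 0.000287695 V = 0.288 mV.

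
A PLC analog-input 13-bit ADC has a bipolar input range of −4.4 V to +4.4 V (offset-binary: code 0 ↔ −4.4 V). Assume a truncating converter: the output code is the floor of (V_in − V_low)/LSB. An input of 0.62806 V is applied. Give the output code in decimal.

With 8192 levels over 8.8 V, one step is 1.074 mV.
(0.62806 − (−4.4)) / 0.00107422 = 4680.667 LSBs.
So the output code is 4680.

code 4680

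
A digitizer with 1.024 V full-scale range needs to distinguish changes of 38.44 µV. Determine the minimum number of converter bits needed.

Number of steps required ≥ 1.024 V / 38.44 µV = 26638.92.
Need 2^N ≥ 26638.92; 2^14 = 16384, 2^15 = 32768.
Minimum N = 15.

15 bits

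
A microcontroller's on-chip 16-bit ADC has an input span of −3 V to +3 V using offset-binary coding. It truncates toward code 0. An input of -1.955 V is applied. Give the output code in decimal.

code 11414

LSB = 6 V / 65536 = 91.55 µV.
(V_in − V_low)/LSB = (-1.955 − (−3)) / 9.15527e-05 = 11414.187.
⌊·⌋(11414.187) = 11414.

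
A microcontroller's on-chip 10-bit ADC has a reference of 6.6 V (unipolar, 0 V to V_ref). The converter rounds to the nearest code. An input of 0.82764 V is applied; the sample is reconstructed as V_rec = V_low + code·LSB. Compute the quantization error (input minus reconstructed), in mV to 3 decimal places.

One LSB is 6.6 V / 1024 = 6.445 mV.
Scaled input = 128.4096 LSBs, so code = 128.
Reconstructed: 0.825 V.
V_in − V_rec = 0.00264 V = 2.640 mV.

2.640 mV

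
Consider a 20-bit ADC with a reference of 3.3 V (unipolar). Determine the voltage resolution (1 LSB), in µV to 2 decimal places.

3.15 µV

Full-scale span = 3.3 V.
LSB = 3.3 / 2^20 = 3.3 / 1048576 = 3.14713e-06 V = 3.15 µV.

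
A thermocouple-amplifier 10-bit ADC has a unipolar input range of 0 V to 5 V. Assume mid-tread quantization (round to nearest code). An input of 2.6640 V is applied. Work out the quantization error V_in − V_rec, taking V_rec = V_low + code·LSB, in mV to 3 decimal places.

-2.016 mV

One LSB is 5 V / 1024 = 4.883 mV.
Scaled input = 545.5872 LSBs, so code = 546.
Reconstructed: 2.6660156 V.
V_in − V_rec = -0.00201563 V = -2.016 mV.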